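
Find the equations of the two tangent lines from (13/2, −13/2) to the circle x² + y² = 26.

A line y − (−13/2) = m(x − (13/2)) is tangent when its distance from (0, 0) is √26:
(−13/2m − (13/2))² = 26(m² + 1)
5m² + 26m + 5 = 0, so m = −1/5 or m = −5.
With m = −1/5: x + 5y = −26. With m = −5: 5x + y = 26.

x + 5y = −26 and 5x + y = 26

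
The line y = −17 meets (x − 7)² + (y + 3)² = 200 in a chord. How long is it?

From the line, y = −17. Substituting:
x² − 14x + 45 = 0
x = 9 or x = 5, giving (9, −17) and (5, −17).
Chord length = distance between (9, −17) and (5, −17) = √16 = 4.

4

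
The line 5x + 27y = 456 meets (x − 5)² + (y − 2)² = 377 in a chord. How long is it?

Substitute y = (456 − 5x)/27:
754x² − 11310x − 95004 = 0  ⟹  x² − 15x − 126 = 0
x = 21 or x = −6, giving (21, 13) and (−6, 18).
|(21, 13) − (−6, 18)| = √((27)² + (−5)²) = √754.

√754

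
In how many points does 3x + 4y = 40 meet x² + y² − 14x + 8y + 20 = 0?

0

d² = (3·7 + 4·(−4) − (40))²/25 = 49; r² = 45.
Since d² > r², the line lies outside the circle.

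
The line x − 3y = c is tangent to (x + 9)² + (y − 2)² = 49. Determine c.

For a tangent, require d(centre, line) = r = 7.
|1·(−9) − 3·2 − c| / √10 = 7
|c − (−15)| = 7√10.

c = −15 ± 7√10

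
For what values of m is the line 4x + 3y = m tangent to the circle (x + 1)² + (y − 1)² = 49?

m = −36 or m = 34

The line touches the circle iff its distance from (−1, 1) is 7:
|4·(−1) + 3·1 − m| / √25 = 7
|m − (−1)| = 7·5, so m = 34 or m = −36.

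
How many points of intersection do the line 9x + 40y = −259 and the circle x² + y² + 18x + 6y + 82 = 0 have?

d² = (9·(−9) + 40·(−3) − (−259))²/1681 = 3364/1681; r² = 8.
Since d² < r², the line cuts the circle twice.

2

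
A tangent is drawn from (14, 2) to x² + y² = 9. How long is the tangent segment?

√191

Centre (0, 0), r² = 9. |PO|² = (14)² + (2)² = 200.
The tangent meets the radius at right angles, so tangent² = |PO|² − r² = 200 − 9 = 191.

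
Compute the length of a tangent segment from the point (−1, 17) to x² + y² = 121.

With centre O = (0, 0), |OP|² = 290 and r² = 121.
The tangent meets the radius at right angles, so tangent² = |PO|² − r² = 290 − 121 = 169.

13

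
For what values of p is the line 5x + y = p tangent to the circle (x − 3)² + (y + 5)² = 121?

p = 10 ± 11√26

The line touches the circle iff its distance from (3, −5) is 11:
|5·3 + 1·(−5) − p| / √26 = 11
|p − (10)| = 11√26.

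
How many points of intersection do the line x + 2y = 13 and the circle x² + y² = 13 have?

0

Centre (0, 0), r² = 13. Distance² from centre to line = (−13)²/5 = 169/5.
Since d² > r², the line lies outside the circle.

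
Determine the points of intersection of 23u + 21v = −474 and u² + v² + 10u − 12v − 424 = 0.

(−27, 7) and (−6, −16)

Express v = (−474 − 23u)/21 and substitute into the circle:
970u² + 32010u + 157140 = 0  ⟹  u² + 33u + 162 = 0
u = −6 or u = −27, giving (−6, −16) and (−27, 7).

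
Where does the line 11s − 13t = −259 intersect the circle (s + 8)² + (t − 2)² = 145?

(−20, 3) and (−7, 14)

From the line, t = (259 + 11s)/13. Substituting:
290s² + 7830s + 40600 = 0  ⟹  s² + 27s + 140 = 0
s = −7 or s = −20, giving (−7, 14) and (−20, 3).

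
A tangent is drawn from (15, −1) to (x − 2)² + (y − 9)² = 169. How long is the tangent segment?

Centre (2, 9), r² = 169. |PO|² = (13)² + (−10)² = 269.
By the tangent–radius right angle, tangent length = √(|PO|² − r²) = √100 = 10.

10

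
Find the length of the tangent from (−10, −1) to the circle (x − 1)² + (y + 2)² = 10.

4√7

Centre (1, −2), r² = 10. |PO|² = (−11)² + (1)² = 122.
The tangent meets the radius at right angles, so tangent² = |PO|² − r² = 122 − 10 = 112.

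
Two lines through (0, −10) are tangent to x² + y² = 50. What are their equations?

Write the tangent as mx − y + (−10 − m·(0)) = 0 and set its distance from the centre to 5√2:
(0m − (10))² = 50(m² + 1)
m² − 1 = 0, so m = −1 or m = 1.
Through (0, −10) these give x + y = −10 and x − y = 10.

x + y = −10 and x − y = 10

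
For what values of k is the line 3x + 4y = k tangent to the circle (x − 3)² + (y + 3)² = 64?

For a tangent, require d(centre, line) = r = 8.
|3·3 + 4·(−3) − k| / √25 = 8
|k − (−3)| = 8·5, so k = 37 or k = −43.

k = −43 or k = 37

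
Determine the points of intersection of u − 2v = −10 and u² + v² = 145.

Express v = (10 + u)/2 and substitute into the circle:
5u² + 20u − 480 = 0  ⟹  u² + 4u − 96 = 0
u = 8 or u = −12, giving (8, 9) and (−12, −1).

(−12, −1) and (8, 9)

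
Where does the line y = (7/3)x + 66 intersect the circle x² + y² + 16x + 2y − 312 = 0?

Express y = (198 + 7x)/3 and substitute into the circle:
58x² + 2958x + 37584 = 0  ⟹  x² + 51x + 648 = 0
x = −24 or x = −27, giving (−24, 10) and (−27, 3).

(−27, 3) and (−24, 10)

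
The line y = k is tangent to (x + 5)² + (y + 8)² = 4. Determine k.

k = −10 or k = −6

Tangency holds when the distance from the centre (−5, −8) to the line equals the radius 2:
|0·(−5) + 1·(−8) − k| / √1 = 2
|k − (−8)| = 2, so k = −6 or k = −10.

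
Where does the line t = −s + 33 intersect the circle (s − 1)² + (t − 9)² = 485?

Substitute t = −s + 33:
2s² − 50s + 92 = 0  ⟹  s² − 25s + 46 = 0
s = 23 or s = 2, giving (23, 10) and (2, 31).

(2, 31) and (23, 10)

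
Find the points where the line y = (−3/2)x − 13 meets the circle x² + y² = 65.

Express y = (−26 − 3x)/2 and substitute into the circle:
13x² + 156x + 416 = 0  ⟹  x² + 12x + 32 = 0
x = −4 or x = −8, giving (−4, −7) and (−8, −1).

(−8, −1) and (−4, −7)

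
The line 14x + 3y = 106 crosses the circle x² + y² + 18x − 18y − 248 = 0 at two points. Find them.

(2, 26) and (8, −2)

Express y = (106 − 14x)/3 and substitute into the circle:
205x² − 2050x + 3280 = 0  ⟹  x² − 10x + 16 = 0
x = 8 or x = 2, giving (8, −2) and (2, 26).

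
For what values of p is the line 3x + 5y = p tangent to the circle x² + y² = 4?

p = ±2√34

Tangency holds when the distance from the centre (0, 0) to the line equals the radius 2:
|3·0 + 5·0 − p| / √34 = 2
|p| = 2√34.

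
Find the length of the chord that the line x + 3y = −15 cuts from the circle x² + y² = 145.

The distance from (0, 0) to the line is 15/√10, and r² = 145.
Half the chord is √(r² − d²) = √(245/2), so the full chord is 7√10.

7√10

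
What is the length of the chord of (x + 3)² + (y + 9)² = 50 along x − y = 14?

6√2

The distance from (−3, −9) to the line is 8/√2, and r² = 50.
Half the chord is √(r² − d²) = √(18), so the full chord is 6√2.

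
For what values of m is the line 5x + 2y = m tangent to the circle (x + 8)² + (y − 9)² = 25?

For a tangent, require d(centre, line) = r = 5.
|5·(−8) + 2·9 − m| / √29 = 5
|m − (−22)| = 5√29.

m = −22 ± 5√29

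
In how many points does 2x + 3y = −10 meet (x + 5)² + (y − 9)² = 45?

Substituting the line into the circle gives 13x² + 238x + 1189 = 0.
Discriminant = (238)² − 4·13·(1189) = −5184 < 0.
No real roots: the line does not meet the circle.

0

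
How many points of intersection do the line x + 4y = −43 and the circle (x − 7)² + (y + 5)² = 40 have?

d² = (1·7 + 4·(−5) − (−43))²/17 = 900/17; r² = 40.
Since d² > r², the line lies outside the circle.

0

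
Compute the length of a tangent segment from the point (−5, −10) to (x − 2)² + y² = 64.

With centre O = (2, 0), |OP|² = 149 and r² = 64.
By the tangent–radius right angle, tangent length = √(|PO|² − r²) = √85.

√85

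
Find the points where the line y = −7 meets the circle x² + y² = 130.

(−9, −7) and (9, −7)

From the line, y = −7. Substituting:
x² − 81 = 0
x = 9 or x = −9, giving (9, −7) and (−9, −7).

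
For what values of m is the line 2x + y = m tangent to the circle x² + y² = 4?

m = ±2√5

Tangency holds when the distance from the centre (0, 0) to the line equals the radius 2:
|2·0 + 1·0 − m| / √5 = 2
|m| = 2√5.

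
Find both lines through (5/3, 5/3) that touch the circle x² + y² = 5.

2x + y = 5 and x + 2y = 5

A line y − (5/3) = m(x − (5/3)) is tangent when its distance from (0, 0) is √5:
[m·(−5/3) − (−5/3)]² = 5(m² + 1)
2m² + 5m + 2 = 0, so m = −2 or m = −1/2.
Through (5/3, 5/3) these give 2x + y = 5 and x + 2y = 5.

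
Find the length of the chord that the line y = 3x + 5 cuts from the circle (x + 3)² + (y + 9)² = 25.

Centre (−3, −9), r² = 25. Perpendicular distance d from centre to line = |5| / √10 = 5/√10.
Half the chord is √(r² − d²) = √(45/2), so the full chord is 3√10.

3√10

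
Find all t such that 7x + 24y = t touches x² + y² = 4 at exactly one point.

The line touches the circle iff its distance from (0, 0) is 2:
|7·0 + 24·0 − t| / √625 = 2
|t| = 2·25, so t = 50 or t = −50.

t = −50 or t = 50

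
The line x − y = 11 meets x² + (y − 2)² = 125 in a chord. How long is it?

Centre (0, 2), r² = 125. Perpendicular distance d from centre to line = |−13| / √2 = 13/√2.
Half the chord is √(r² − d²) = √(81/2), so the full chord is 9√2.

9√2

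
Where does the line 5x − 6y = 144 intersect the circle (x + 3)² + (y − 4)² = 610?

Substitute y = (−144 + 5x)/6:
61x² − 1464x + 6588 = 0  ⟹  x² − 24x + 108 = 0
x = 18 or x = 6, giving (18, −9) and (6, −19).

(6, −19) and (18, −9)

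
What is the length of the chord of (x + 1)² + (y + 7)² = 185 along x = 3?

The line gives x = 3. Substituting into the circle:
y² + 14y − 120 = 0
y = 6 or y = −20, giving (3, 6) and (3, −20).
Chord length = distance between (3, 6) and (3, −20) = √676 = 26.

26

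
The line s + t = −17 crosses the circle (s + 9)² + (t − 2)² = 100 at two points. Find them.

Express t = −s − 17 and substitute into the circle:
2s² + 56s + 342 = 0  ⟹  s² + 28s + 171 = 0
s = −9 or s = −19, giving (−9, −8) and (−19, 2).

(−19, 2) and (−9, −8)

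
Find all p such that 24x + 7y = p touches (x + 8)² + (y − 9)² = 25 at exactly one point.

p = −254 or p = −4

For a tangent, require d(centre, line) = r = 5.
|24·(−8) + 7·9 − p| / √625 = 5
|p − (−129)| = 5·25, so p = −4 or p = −254.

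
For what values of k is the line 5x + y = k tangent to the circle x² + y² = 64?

Tangency holds when the distance from the centre (0, 0) to the line equals the radius 8:
|5·0 + 1·0 − k| / √26 = 8
|k| = 8√26.

k = ±8√26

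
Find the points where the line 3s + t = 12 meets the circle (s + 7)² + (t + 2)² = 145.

(2, 6) and (5, −3)

Substitute t = −3s + 12:
10s² − 70s + 100 = 0  ⟹  s² − 7s + 10 = 0
s = 5 or s = 2, giving (5, −3) and (2, 6).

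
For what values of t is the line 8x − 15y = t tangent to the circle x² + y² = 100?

Tangency holds when the distance from the centre (0, 0) to the line equals the radius 10:
|8·0 − 15·0 − t| / √289 = 10
|t| = 10·17, so t = 170 or t = −170.

t = −170 or t = 170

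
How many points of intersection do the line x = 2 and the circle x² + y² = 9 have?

Centre (0, 0), r² = 9. Distance² from centre to line = (−2)² = 4.
Since d² < r², the line cuts the circle twice.

2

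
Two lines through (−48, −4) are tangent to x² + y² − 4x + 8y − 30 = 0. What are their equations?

A line y − (−4) = m(x − (−48)) is tangent when its distance from (2, −4) is 5√2:
(50m − (0))² = 50(m² + 1)
49m² − 1 = 0, so m = −1/7 or m = 1/7.
With m = −1/7: x + 7y = −76. With m = 1/7: x − 7y = −20.

x + 7y = −76 and x − 7y = −20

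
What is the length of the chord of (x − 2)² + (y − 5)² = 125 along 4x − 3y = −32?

20

Substitute y = (32 + 4x)/3:
25x² + 100x − 800 = 0  ⟹  x² + 4x − 32 = 0
x = 4 or x = −8, giving (4, 16) and (−8, 0).
|(4, 16) − (−8, 0)| = √((12)² + (16)²) = 20.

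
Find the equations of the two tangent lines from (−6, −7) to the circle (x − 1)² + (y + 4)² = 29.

Write the tangent as mx − y + (−7 − m·(−6)) = 0 and set its distance from the centre to √29:
(7m − (3))² = 29(m² + 1)
10m² − 21m − 10 = 0, so m = 5/2 or m = −2/5.
Through (−6, −7) these give 5x − 2y = −16 and 2x + 5y = −47.

5x − 2y = −16 and 2x + 5y = −47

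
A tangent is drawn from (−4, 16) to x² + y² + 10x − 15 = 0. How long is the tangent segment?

The centre is (−5, 0) and r = 2√10. The square of the distance from P to the centre is 1 + 256 = 257.
By the tangent–radius right angle, tangent length = √(|PO|² − r²) = √217.

√217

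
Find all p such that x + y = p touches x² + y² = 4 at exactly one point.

The line touches the circle iff its distance from (0, 0) is 2:
|1·0 + 1·0 − p| / √2 = 2
|p| = 2√2.

p = ±2√2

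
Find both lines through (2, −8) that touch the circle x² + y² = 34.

3x + 5y = −34 and 5x − 3y = 34

Let a tangent through (2, −8) have slope m. Its distance from (0, 0) must equal √34:
(−2m − (8))² = 34(m² + 1)
15m² − 16m − 15 = 0, so m = −3/5 or m = 5/3.
Through (2, −8) these give 3x + 5y = −34 and 5x − 3y = 34.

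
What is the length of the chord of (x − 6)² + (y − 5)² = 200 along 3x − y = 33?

8√10

Centre (6, 5), r² = 200. Perpendicular distance d from centre to line = |−20| / √10 = 20/√10.
Half the chord is √(r² − d²) = √(160), so the full chord is 8√10.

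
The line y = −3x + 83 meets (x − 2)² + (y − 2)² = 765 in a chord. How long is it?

The distance from (2, 2) to the line is 75/√10, and r² = 765.
Chord = 2√(r² − d²) = 2·√(405/2) = 9√10.

9√10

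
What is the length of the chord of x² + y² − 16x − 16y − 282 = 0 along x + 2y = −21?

2√5

From the line, y = (−21 − x)/2. Substituting:
5x² + 10x − 15 = 0  ⟹  x² + 2x − 3 = 0
x = 1 or x = −3, giving (1, −11) and (−3, −9).
Chord length = distance between (1, −11) and (−3, −9) = √20 = 2√5.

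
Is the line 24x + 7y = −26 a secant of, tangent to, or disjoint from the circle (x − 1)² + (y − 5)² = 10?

disjoint

Centre (1, 5), r² = 10. Distance² from centre to line = (85)²/625 = 289/25.
Since d² > r², the line lies outside the circle.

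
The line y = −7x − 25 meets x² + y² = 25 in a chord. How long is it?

5√2

Centre (0, 0), r² = 25. Perpendicular distance d from centre to line = |25| / √50 = 25/√50.
Half the chord is √(r² − d²) = √(25/2), so the full chord is 5√2.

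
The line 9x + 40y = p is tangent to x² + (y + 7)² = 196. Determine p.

p = −854 or p = 294

Tangency holds when the distance from the centre (0, −7) to the line equals the radius 14:
|9·0 + 40·(−7) − p| / √1681 = 14
|p − (−280)| = 14·41, so p = 294 or p = −854.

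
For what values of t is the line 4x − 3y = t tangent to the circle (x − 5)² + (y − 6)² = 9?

For a tangent, require d(centre, line) = r = 3.
|4·5 − 3·6 − t| / √25 = 3
|t − (2)| = 3·5, so t = 17 or t = −13.

t = −13 or t = 17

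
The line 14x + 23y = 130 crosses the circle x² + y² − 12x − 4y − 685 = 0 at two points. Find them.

(−17, 16) and (29, −12)

Substitute y = (130 − 14x)/23:
725x² − 8700x − 357425 = 0  ⟹  x² − 12x − 493 = 0
x = 29 or x = −17, giving (29, −12) and (−17, 16).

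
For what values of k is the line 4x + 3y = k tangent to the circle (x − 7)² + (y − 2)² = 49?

For a tangent, require d(centre, line) = r = 7.
|4·7 + 3·2 − k| / √25 = 7
|k − (34)| = 7·5, so k = 69 or k = −1.

k = −1 or k = 69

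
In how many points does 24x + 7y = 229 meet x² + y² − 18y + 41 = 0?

0

Substituting the line into the circle gives 625x² − 7968x + 25596 = 0.
Δ = 63489024 − 63990000 = −500976.
No real roots: the line does not meet the circle.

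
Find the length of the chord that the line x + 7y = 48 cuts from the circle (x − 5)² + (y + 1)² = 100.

10√2

From the line, y = (48 − x)/7. Substituting:
50x² − 600x − 650 = 0  ⟹  x² − 12x − 13 = 0
x = 13 or x = −1, giving (13, 5) and (−1, 7).
|(13, 5) − (−1, 7)| = √((14)² + (−2)²) = 10√2.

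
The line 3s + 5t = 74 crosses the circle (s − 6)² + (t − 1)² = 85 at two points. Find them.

(8, 10) and (13, 7)

Express t = (74 − 3s)/5 and substitute into the circle:
34s² − 714s + 3536 = 0  ⟹  s² − 21s + 104 = 0
s = 13 or s = 8, giving (13, 7) and (8, 10).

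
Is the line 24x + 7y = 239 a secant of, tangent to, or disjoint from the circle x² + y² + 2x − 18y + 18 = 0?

tangent

Substituting the line into the circle gives 625x² − 8350x + 27889 = 0.
Discriminant = (−8350)² − 4·625·(27889) = 0.
A repeated root: the line is tangent.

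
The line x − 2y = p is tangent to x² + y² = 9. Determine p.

p = ±3√5

The line touches the circle iff its distance from (0, 0) is 3:
|1·0 − 2·0 − p| / √5 = 3
|p| = 3√5.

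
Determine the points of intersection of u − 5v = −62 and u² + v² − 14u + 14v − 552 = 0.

(−12, 10) and (18, 16)

From the line, v = (62 + u)/5. Substituting:
26u² − 156u − 5616 = 0  ⟹  u² − 6u − 216 = 0
u = 18 or u = −12, giving (18, 16) and (−12, 10).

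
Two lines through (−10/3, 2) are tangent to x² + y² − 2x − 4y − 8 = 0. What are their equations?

3x + 2y = −6 and 3x − 2y = −14

Let a tangent through (−10/3, 2) have slope m. Its distance from (1, 2) must equal √13:
[m·(13/3) − (0)]² = 13(m² + 1)
4m² − 9 = 0, so m = −3/2 or m = 3/2.
Through (−10/3, 2) these give 3x + 2y = −6 and 3x − 2y = −14.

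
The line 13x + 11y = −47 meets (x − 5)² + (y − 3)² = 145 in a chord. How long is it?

√290

From the line, y = (−47 − 13x)/11. Substituting:
290x² + 870x − 8120 = 0  ⟹  x² + 3x − 28 = 0
x = 4 or x = −7, giving (4, −9) and (−7, 4).
|(4, −9) − (−7, 4)| = √((11)² + (−13)²) = √290.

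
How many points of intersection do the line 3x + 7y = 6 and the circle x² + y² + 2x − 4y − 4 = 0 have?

d² = (3·(−1) + 7·2 − (6))²/58 = 25/58; r² = 9.
Since d² < r², the line cuts the circle twice.

2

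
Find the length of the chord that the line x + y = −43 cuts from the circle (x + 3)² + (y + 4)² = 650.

The distance from (−3, −4) to the line is 36/√2, and r² = 650.
Chord = 2√(r² − d²) = 2·√(2) = 2√2.

2√2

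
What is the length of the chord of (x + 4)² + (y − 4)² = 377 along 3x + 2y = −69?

4√13

From the line, y = (−69 − 3x)/2. Substituting:
13x² + 494x + 4485 = 0  ⟹  x² + 38x + 345 = 0
x = −15 or x = −23, giving (−15, −12) and (−23, 0).
Chord length = distance between (−15, −12) and (−23, 0) = √208 = 4√13.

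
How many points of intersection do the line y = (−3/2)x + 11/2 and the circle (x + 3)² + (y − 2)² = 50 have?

2

Substituting the line into the circle gives 13x² − 18x − 115 = 0.
Δ = 324 − (−5980) = 6304.
Two real roots: the line is a secant.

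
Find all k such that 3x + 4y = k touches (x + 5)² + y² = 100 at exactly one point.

For a tangent, require d(centre, line) = r = 10.
|3·(−5) + 4·0 − k| / √25 = 10
|k − (−15)| = 10·5, so k = 35 or k = −65.

k = −65 or k = 35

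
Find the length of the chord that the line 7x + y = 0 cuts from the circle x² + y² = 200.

From the line, y = −7x. Substituting:
50x² − 200 = 0  ⟹  x² − 4 = 0
x = 2 or x = −2, giving (2, −14) and (−2, 14).
|(2, −14) − (−2, 14)| = √((4)² + (−28)²) = 20√2.

20√2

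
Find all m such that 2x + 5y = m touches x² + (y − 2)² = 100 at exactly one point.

m = 10 ± 10√29

Tangency holds when the distance from the centre (0, 2) to the line equals the radius 10:
|2·0 + 5·2 − m| / √29 = 10
|m − (10)| = 10√29.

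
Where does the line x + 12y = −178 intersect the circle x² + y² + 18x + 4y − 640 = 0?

Substitute y = (−178 − x)/12:
145x² + 2900x − 69020 = 0  ⟹  x² + 20x − 476 = 0
x = 14 or x = −34, giving (14, −16) and (−34, −12).

(−34, −12) and (14, −16)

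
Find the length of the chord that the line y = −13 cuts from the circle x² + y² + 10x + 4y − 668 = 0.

Substitute y = −13:
x² + 10x − 551 = 0
x = 19 or x = −29, giving (19, −13) and (−29, −13).
Chord length = distance between (19, −13) and (−29, −13) = √2304 = 48.

48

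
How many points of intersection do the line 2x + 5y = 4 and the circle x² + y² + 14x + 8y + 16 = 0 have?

0

Centre (−7, −4), r² = 49. Distance² from centre to line = (−38)²/29 = 1444/29.
Since d² > r², the line lies outside the circle.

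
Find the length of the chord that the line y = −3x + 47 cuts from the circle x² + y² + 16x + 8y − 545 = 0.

5√10

Centre (−8, −4), r² = 625. Perpendicular distance d from centre to line = |−75| / √10 = 75/√10.
Half the chord is √(r² − d²) = √(125/2), so the full chord is 5√10.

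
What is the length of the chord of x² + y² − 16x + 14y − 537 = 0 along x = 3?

The line gives x = 3. Substituting into the circle:
y² + 14y − 576 = 0
y = 18 or y = −32, giving (3, 18) and (3, −32).
|(3, 18) − (3, −32)| = √((0)² + (50)²) = 50.

50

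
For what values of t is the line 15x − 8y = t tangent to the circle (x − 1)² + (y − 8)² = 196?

t = −287 or t = 189

The line touches the circle iff its distance from (1, 8) is 14:
|15·1 − 8·8 − t| / √289 = 14
|t − (−49)| = 14·17, so t = 189 or t = −287.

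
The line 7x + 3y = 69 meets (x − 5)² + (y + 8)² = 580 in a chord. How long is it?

6√58

Centre (5, −8), r² = 580. Perpendicular distance d from centre to line = |−58| / √58 = 58/√58.
Chord = 2√(r² − d²) = 2·√(522) = 6√58.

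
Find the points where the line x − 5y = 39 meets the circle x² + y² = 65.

(−1, −8) and (4, −7)

Substitute y = (−39 + x)/5:
26x² − 78x − 104 = 0  ⟹  x² − 3x − 4 = 0
x = 4 or x = −1, giving (4, −7) and (−1, −8).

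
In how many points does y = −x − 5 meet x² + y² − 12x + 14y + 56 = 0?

d² = (1·6 + 1·(−7) − (−5))²/2 = 8; r² = 29.
Since d² < r², the line cuts the circle twice.

2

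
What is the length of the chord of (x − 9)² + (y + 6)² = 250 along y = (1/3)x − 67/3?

6√10

Centre (9, −6), r² = 250. Perpendicular distance d from centre to line = |−40| / √10 = 40/√10.
Chord = 2√(r² − d²) = 2·√(90) = 6√10.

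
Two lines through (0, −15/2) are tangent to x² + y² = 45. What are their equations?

x + 2y = −15 and x − 2y = 15

Let a tangent through (0, −15/2) have slope m. Its distance from (0, 0) must equal 3√5:
[m·(0) − (15/2)]² = 45(m² + 1)
4m² − 1 = 0, so m = −1/2 or m = 1/2.
Through (0, −15/2) these give x + 2y = −15 and x − 2y = 15.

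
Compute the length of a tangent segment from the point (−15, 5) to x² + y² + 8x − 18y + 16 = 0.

The centre is (−4, 9) and r = 9. The square of the distance from P to the centre is 121 + 16 = 137.
Power of the point: PT² = |PO|² − r² = 56, so PT = 2√14.

2√14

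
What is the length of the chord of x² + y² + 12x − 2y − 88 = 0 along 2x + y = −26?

8√5

Centre (−6, 1), r² = 125. Perpendicular distance d from centre to line = |15| / √5 = 15/√5.
Half the chord is √(r² − d²) = √(80), so the full chord is 8√5.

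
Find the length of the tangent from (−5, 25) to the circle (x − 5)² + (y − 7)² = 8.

With centre O = (5, 7), |OP|² = 424 and r² = 8.
Power of the point: PT² = |PO|² − r² = 416, so PT = 4√26.

4√26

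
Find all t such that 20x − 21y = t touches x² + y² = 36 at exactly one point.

t = −174 or t = 174

For a tangent, require d(centre, line) = r = 6.
|20·0 − 21·0 − t| / √841 = 6
|t| = 6·29, so t = 174 or t = −174.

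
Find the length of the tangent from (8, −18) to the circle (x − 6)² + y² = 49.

3√31

The centre is (6, 0) and r = 7. The square of the distance from P to the centre is 4 + 324 = 328.
By the tangent–radius right angle, tangent length = √(|PO|² − r²) = √279 = 3√31.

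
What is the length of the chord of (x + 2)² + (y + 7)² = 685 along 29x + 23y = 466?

√1370

Express y = (466 − 29x)/23 and substitute into the circle:
1370x² − 34250x + 32880 = 0  ⟹  x² − 25x + 24 = 0
x = 24 or x = 1, giving (24, −10) and (1, 19).
|(24, −10) − (1, 19)| = √((23)² + (−29)²) = √1370.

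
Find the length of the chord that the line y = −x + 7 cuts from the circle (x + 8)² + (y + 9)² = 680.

Substitute y = −x + 7:
2x² − 16x − 360 = 0  ⟹  x² − 8x − 180 = 0
x = 18 or x = −10, giving (18, −11) and (−10, 17).
Chord length = distance between (18, −11) and (−10, 17) = √1568 = 28√2.

28√2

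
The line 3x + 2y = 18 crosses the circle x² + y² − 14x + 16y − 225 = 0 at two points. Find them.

From the line, y = (18 − 3x)/2. Substituting:
13x² − 260x = 0  ⟹  x² − 20x = 0
x = 20 or x = 0, giving (20, −21) and (0, 9).

(0, 9) and (20, −21)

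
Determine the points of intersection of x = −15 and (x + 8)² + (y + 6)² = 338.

(−15, −23) and (−15, 11)

The line gives x = −15. Substituting into the circle:
y² + 12y − 253 = 0
y = 11 or y = −23, giving (−15, 11) and (−15, −23).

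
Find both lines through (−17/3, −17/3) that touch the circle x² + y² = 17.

A line y − (−17/3) = m(x − (−17/3)) is tangent when its distance from (0, 0) is √17:
(17/3m − (17/3))² = 17(m² + 1)
4m² − 17m + 4 = 0, so m = 1/4 or m = 4.
With m = 1/4: x − 4y = 17. With m = 4: 4x − y = −17.

x − 4y = 17 and 4x − y = −17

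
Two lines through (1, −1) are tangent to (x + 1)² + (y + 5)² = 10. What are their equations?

A line y − (−1) = m(x − (1)) is tangent when its distance from (−1, −5) is √10:
[m·(−2) − (−4)]² = 10(m² + 1)
3m² + 8m − 3 = 0, so m = −3 or m = 1/3.
Through (1, −1) these give 3x + y = 2 and x − 3y = 4.

3x + y = 2 and x − 3y = 4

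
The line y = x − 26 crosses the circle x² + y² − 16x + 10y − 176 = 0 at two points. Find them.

(5, −21) and (24, −2)

Express y = x − 26 and substitute into the circle:
2x² − 58x + 240 = 0  ⟹  x² − 29x + 120 = 0
x = 24 or x = 5, giving (24, −2) and (5, −21).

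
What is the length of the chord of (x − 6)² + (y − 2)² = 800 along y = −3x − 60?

From the line, y = −3x − 60. Substituting:
10x² + 360x + 3080 = 0  ⟹  x² + 36x + 308 = 0
x = −14 or x = −22, giving (−14, −18) and (−22, 6).
Chord length = distance between (−14, −18) and (−22, 6) = √640 = 8√10.

8√10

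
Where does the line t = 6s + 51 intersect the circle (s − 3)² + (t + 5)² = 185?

(−10, −9) and (−8, 3)

Express t = 6s + 51 and substitute into the circle:
37s² + 666s + 2960 = 0  ⟹  s² + 18s + 80 = 0
s = −8 or s = −10, giving (−8, 3) and (−10, −9).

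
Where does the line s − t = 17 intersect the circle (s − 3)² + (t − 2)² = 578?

From the line, t = s − 17. Substituting:
2s² − 44s − 208 = 0  ⟹  s² − 22s − 104 = 0
s = 26 or s = −4, giving (26, 9) and (−4, −21).

(−4, −21) and (26, 9)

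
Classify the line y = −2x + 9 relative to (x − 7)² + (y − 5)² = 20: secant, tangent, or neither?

Centre (7, 5), r² = 20. Distance² from centre to line = (10)²/5 = 20.
Since d² = r², the line is tangent.

tangent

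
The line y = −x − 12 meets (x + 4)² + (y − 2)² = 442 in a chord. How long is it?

28√2

The distance from (−4, 2) to the line is 10/√2, and r² = 442.
Chord = 2√(r² − d²) = 2·√(392) = 28√2.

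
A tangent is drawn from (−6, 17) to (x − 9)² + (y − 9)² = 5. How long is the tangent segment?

2√71

The centre is (9, 9) and r = √5. The square of the distance from P to the centre is 225 + 64 = 289.
The tangent meets the radius at right angles, so tangent² = |PO|² − r² = 289 − 5 = 284.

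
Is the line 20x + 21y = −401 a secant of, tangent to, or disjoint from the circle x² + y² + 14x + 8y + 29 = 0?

Substituting the line into the circle gives 841x² + 18854x + 106222 = 0.
Δ = 355473316 − 357330808 = −1857492.
No real roots: the line does not meet the circle.

disjoint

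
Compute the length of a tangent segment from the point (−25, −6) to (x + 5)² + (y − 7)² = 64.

√505

Centre (−5, 7), r² = 64. |PO|² = (−20)² + (−13)² = 569.
Power of the point: PT² = |PO|² − r² = 505, so PT = √505.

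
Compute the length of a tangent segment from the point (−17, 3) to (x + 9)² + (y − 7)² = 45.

√35

With centre O = (−9, 7), |OP|² = 80 and r² = 45.
Power of the point: PT² = |PO|² − r² = 35, so PT = √35.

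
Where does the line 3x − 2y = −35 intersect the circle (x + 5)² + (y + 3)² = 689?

(−25, −20) and (3, 22)

Express y = (35 + 3x)/2 and substitute into the circle:
13x² + 286x − 975 = 0  ⟹  x² + 22x − 75 = 0
x = 3 or x = −25, giving (3, 22) and (−25, −20).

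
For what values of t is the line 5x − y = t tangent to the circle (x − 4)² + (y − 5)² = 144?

Tangency holds when the distance from the centre (4, 5) to the line equals the radius 12:
|5·4 − 1·5 − t| / √26 = 12
|t − (15)| = 12√26.

t = 15 ± 12√26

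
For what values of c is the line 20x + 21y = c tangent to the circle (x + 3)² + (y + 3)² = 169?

The line touches the circle iff its distance from (−3, −3) is 13:
|20·(−3) + 21·(−3) − c| / √841 = 13
|c − (−123)| = 13·29, so c = 254 or c = −500.

c = −500 or c = 254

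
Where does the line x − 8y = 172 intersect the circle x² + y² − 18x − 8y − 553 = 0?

(4, −21) and (20, −19)

Express y = (−172 + x)/8 and substitute into the circle:
65x² − 1560x + 5200 = 0  ⟹  x² − 24x + 80 = 0
x = 20 or x = 4, giving (20, −19) and (4, −21).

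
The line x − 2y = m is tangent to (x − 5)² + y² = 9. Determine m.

Tangency holds when the distance from the centre (5, 0) to the line equals the radius 3:
|1·5 − 2·0 − m| / √5 = 3
|m − (5)| = 3√5.

m = 5 ± 3√5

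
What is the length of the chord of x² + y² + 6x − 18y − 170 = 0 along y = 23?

Express y = 23 and substitute into the circle:
x² + 6x − 55 = 0
x = 5 or x = −11, giving (5, 23) and (−11, 23).
|(5, 23) − (−11, 23)| = √((16)² + (0)²) = 16.

16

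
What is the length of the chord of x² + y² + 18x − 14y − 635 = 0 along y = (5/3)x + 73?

Express y = (219 + 5x)/3 and substitute into the circle:
34x² + 2142x + 33048 = 0  ⟹  x² + 63x + 972 = 0
x = −27 or x = −36, giving (−27, 28) and (−36, 13).
|(−27, 28) − (−36, 13)| = √((9)² + (15)²) = 3√34.

3√34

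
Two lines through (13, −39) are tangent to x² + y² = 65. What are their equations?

8x + y = 65 and 7x + 4y = −65

Write the tangent as mx − y + (−39 − m·(13)) = 0 and set its distance from the centre to √65:
(−13m − (39))² = 65(m² + 1)
4m² + 39m + 56 = 0, so m = −8 or m = −7/4.
Through (13, −39) these give 8x + y = 65 and 7x + 4y = −65.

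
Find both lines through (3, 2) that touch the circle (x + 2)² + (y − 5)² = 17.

4x + y = 14 and x − 4y = −5

Write the tangent as mx − y + (2 − m·(3)) = 0 and set its distance from the centre to √17:
[m·(−5) − (3)]² = 17(m² + 1)
4m² + 15m − 4 = 0, so m = −4 or m = 1/4.
With m = −4: 4x + y = 14. With m = 1/4: x − 4y = −5.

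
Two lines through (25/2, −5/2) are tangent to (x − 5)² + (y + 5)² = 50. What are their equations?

Write the tangent as mx − y + (−5/2 − m·(25/2)) = 0 and set its distance from the centre to 5√2:
[m·(−15/2) − (−5/2)]² = 50(m² + 1)
m² − 6m − 7 = 0, so m = −1 or m = 7.
Through (25/2, −5/2) these give x + y = 10 and 7x − y = 90.

x + y = 10 and 7x − y = 90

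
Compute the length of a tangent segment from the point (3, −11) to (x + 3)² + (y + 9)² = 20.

2√5

Centre (−3, −9), r² = 20. |PO|² = (6)² + (−2)² = 40.
By the tangent–radius right angle, tangent length = √(|PO|² − r²) = √20 = 2√5.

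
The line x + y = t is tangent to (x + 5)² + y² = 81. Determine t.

t = −5 ± 9√2

The line touches the circle iff its distance from (−5, 0) is 9:
|1·(−5) + 1·0 − t| / √2 = 9
|t − (−5)| = 9√2.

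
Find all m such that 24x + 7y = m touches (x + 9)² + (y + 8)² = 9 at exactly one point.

For a tangent, require d(centre, line) = r = 3.
|24·(−9) + 7·(−8) − m| / √625 = 3
|m − (−272)| = 3·25, so m = −197 or m = −347.

m = −347 or m = −197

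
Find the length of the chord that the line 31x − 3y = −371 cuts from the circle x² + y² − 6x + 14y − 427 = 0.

Substitute y = (371 + 31x)/3:
970x² + 24250x + 149380 = 0  ⟹  x² + 25x + 154 = 0
x = −11 or x = −14, giving (−11, 10) and (−14, −21).
Chord length = distance between (−11, 10) and (−14, −21) = √970 = √970.

√970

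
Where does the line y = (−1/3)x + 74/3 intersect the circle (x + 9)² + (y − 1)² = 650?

(−4, 26) and (2, 24)

From the line, y = (74 − x)/3. Substituting:
10x² + 20x − 80 = 0  ⟹  x² + 2x − 8 = 0
x = 2 or x = −4, giving (2, 24) and (−4, 26).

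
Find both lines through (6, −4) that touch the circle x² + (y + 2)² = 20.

Let a tangent through (6, −4) have slope m. Its distance from (0, −2) must equal 2√5:
[m·(−6) − (2)]² = 20(m² + 1)
2m² + 3m − 2 = 0, so m = 1/2 or m = −2.
Through (6, −4) these give x − 2y = 14 and 2x + y = 8.

x − 2y = 14 and 2x + y = 8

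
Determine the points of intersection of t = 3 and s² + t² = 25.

(−4, 3) and (4, 3)

From the line, t = 3. Substituting:
s² − 16 = 0
s = 4 or s = −4, giving (4, 3) and (−4, 3).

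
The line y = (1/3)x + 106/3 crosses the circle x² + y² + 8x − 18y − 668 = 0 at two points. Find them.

Substitute y = (106 + x)/3:
10x² + 230x − 500 = 0  ⟹  x² + 23x − 50 = 0
x = 2 or x = −25, giving (2, 36) and (−25, 27).

(−25, 27) and (2, 36)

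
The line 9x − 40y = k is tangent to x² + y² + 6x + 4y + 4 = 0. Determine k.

k = −70 or k = 176

The line touches the circle iff its distance from (−3, −2) is 3:
|9·(−3) − 40·(−2) − k| / √1681 = 3
|k − (53)| = 3·41, so k = 176 or k = −70.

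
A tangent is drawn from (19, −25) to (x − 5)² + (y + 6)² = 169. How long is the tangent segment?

2√97

Centre (5, −6), r² = 169. |PO|² = (14)² + (−19)² = 557.
The tangent meets the radius at right angles, so tangent² = |PO|² − r² = 557 − 169 = 388.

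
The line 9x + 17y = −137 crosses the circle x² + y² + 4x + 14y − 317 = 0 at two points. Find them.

From the line, y = (−137 − 9x)/17. Substituting:
370x² + 1480x − 105450 = 0  ⟹  x² + 4x − 285 = 0
x = 15 or x = −19, giving (15, −16) and (−19, 2).

(−19, 2) and (15, −16)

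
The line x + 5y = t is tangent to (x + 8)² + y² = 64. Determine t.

t = −8 ± 8√26

The line touches the circle iff its distance from (−8, 0) is 8:
|1·(−8) + 5·0 − t| / √26 = 8
|t − (−8)| = 8√26.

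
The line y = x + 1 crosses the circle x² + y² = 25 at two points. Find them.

(−4, −3) and (3, 4)

Express y = x + 1 and substitute into the circle:
2x² + 2x − 24 = 0  ⟹  x² + x − 12 = 0
x = 3 or x = −4, giving (3, 4) and (−4, −3).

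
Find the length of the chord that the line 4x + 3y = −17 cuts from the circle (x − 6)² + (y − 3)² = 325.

Substitute y = (−17 − 4x)/3:
25x² + 100x − 1925 = 0  ⟹  x² + 4x − 77 = 0
x = 7 or x = −11, giving (7, −15) and (−11, 9).
|(7, −15) − (−11, 9)| = √((18)² + (−24)²) = 30.

30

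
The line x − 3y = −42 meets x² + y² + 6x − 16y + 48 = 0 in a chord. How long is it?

√10

From the line, y = (42 + x)/3. Substituting:
10x² + 90x + 180 = 0  ⟹  x² + 9x + 18 = 0
x = −3 or x = −6, giving (−3, 13) and (−6, 12).
Chord length = distance between (−3, 13) and (−6, 12) = √10 = √10.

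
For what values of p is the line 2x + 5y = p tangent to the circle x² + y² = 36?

p = ±6√29

For a tangent, require d(centre, line) = r = 6.
|2·0 + 5·0 − p| / √29 = 6
|p| = 6√29.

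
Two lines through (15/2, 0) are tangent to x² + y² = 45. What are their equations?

2x + y = 15 and 2x − y = 15

Write the tangent as mx − y + (0 − m·(15/2)) = 0 and set its distance from the centre to 3√5:
[m·(−15/2) − (0)]² = 45(m² + 1)
m² − 4 = 0, so m = −2 or m = 2.
Through (15/2, 0) these give 2x + y = 15 and 2x − y = 15.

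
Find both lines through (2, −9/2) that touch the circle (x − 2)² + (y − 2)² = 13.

Let a tangent through (2, −9/2) have slope m. Its distance from (2, 2) must equal √13:
[m·(0) − (13/2)]² = 13(m² + 1)
4m² − 9 = 0, so m = −3/2 or m = 3/2.
With m = −3/2: 3x + 2y = −3. With m = 3/2: 3x − 2y = 15.

3x + 2y = −3 and 3x − 2y = 15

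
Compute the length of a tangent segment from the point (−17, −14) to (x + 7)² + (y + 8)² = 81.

With centre O = (−7, −8), |OP|² = 136 and r² = 81.
By the tangent–radius right angle, tangent length = √(|PO|² − r²) = √55.

√55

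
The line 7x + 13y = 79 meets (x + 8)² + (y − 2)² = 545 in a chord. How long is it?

Substitute y = (79 − 7x)/13:
218x² + 1962x − 78480 = 0  ⟹  x² + 9x − 360 = 0
x = 15 or x = −24, giving (15, −2) and (−24, 19).
|(15, −2) − (−24, 19)| = √((39)² + (−21)²) = 3√218.

3√218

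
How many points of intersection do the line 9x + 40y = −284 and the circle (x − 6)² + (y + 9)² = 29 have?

2

d² = (9·6 + 40·(−9) − (−284))²/1681 = 484/1681; r² = 29.
Since d² < r², the line cuts the circle twice.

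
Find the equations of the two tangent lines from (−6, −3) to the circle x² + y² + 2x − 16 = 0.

Let a tangent through (−6, −3) have slope m. Its distance from (−1, 0) must equal √17:
[m·(5) − (3)]² = 17(m² + 1)
4m² − 15m − 4 = 0, so m = −1/4 or m = 4.
Through (−6, −3) these give x + 4y = −18 and 4x − y = −21.

x + 4y = −18 and 4x − y = −21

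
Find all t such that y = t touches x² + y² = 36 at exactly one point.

For a tangent, require d(centre, line) = r = 6.
|0·0 + 1·0 − t| / √1 = 6
|t| = 6, so t = 6 or t = −6.

t = −6 or t = 6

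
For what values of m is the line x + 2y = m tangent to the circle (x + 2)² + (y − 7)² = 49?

For a tangent, require d(centre, line) = r = 7.
|1·(−2) + 2·7 − m| / √5 = 7
|m − (12)| = 7√5.

m = 12 ± 7√5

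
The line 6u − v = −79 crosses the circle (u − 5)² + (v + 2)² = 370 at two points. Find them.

(−14, −5) and (−12, 7)

From the line, v = 6u + 79. Substituting:
37u² + 962u + 6216 = 0  ⟹  u² + 26u + 168 = 0
u = −12 or u = −14, giving (−12, 7) and (−14, −5).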